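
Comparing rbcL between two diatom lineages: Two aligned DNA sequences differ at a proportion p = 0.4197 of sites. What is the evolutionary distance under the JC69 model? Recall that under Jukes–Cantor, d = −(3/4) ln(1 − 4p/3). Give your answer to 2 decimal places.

0.62

d = −(3/4) ln(1 − 4p/3) = −0.75 ln(1 − 0.5596) = −0.75 ln(0.4404)
  = −0.75 × (-0.820072) = 0.615054 substitutions/site.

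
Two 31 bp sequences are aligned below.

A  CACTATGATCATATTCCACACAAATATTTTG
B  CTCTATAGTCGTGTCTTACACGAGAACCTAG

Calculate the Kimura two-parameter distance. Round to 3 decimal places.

0.875

Of 31 sites, 11 differences are transitions and 3 are transversions, so P = 11/31 ≈ 0.354839 and Q = 3/31 ≈ 0.096774.
Under the Kimura two-parameter model, d = −½ ln(1 − 2P − Q) − ¼ ln(1 − 2Q).
1 − 2P − Q = 0.193548, giving −½ ln(0.193548) = 0.821115.
1 − 2Q = 0.806452, giving −¼ ln(0.806452) = 0.053778.
d = 0.821115 + 0.053778 = 0.874893.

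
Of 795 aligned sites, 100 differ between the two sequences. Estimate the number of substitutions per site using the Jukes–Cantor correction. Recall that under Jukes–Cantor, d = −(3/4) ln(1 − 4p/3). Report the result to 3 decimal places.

p = 100/795 ≈ 0.125786.
d = −(3/4) ln(1 − 4p/3) = −0.75 ln(1 − 0.167715) = −0.75 ln(0.832285)
  = −0.75 × (-0.183580) = 0.137685 substitutions/site.

0.138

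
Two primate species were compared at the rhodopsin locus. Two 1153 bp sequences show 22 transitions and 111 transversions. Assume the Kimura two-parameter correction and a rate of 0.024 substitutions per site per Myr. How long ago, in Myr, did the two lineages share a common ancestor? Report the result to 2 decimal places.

P = 22/1153 ≈ 0.019081 and Q = 111/1153 ≈ 0.096271.
Under the Kimura two-parameter model, d = −½ ln(1 − 2P − Q) − ¼ ln(1 − 2Q).
1 − 2P − Q = 0.865567, giving −½ ln(0.865567) = 0.072185.
1 − 2Q = 0.807458, giving −¼ ln(0.807458) = 0.053466.
d = 0.072185 + 0.053466 = 0.125651.
Under a molecular clock d = 2μt, so t = d/(2μ) = 0.125651 / (2 × 0.024) = 2.62 Myr.

2.62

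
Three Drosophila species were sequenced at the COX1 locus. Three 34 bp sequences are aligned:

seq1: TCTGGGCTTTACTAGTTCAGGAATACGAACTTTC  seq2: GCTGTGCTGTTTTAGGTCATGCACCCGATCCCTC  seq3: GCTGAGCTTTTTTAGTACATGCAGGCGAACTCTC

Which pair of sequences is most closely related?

seq2 and seq3

seq1–seq2: 13/34 differ, p = 0.382, d = 0.535.
seq1–seq3: 10/34 differ, p = 0.294, d = 0.373.
seq2–seq3: 8/34 differ, p = 0.235, d = 0.282.
The smallest distance is between seq2 and seq3.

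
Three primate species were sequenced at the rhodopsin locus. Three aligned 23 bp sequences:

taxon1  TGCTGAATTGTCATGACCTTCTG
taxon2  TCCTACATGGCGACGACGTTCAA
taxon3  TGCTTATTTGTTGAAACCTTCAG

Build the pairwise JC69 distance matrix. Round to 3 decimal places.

taxon1–taxon2: 10/23 sites differ → p ≈ 0.434783, d = −0.75 ln(1 − 0.579711) = 0.650110 ≈ 0.650.
taxon1–taxon3: 7/23 sites differ → p ≈ 0.304348, d = −0.75 ln(1 − 0.405797) = 0.390401 ≈ 0.390.
taxon2–taxon3: 12/23 sites differ → p ≈ 0.521739, d = −0.75 ln(1 − 0.695652) = 0.892188 ≈ 0.892.

d(taxon1,taxon2) = 0.650, d(taxon1,taxon3) = 0.390, d(taxon2,taxon3) = 0.892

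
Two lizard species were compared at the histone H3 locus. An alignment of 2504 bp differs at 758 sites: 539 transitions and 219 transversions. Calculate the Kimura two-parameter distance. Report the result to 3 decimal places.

P = 539/2504 ≈ 0.215256 and Q = 219/2504 ≈ 0.08746.
Under the Kimura two-parameter model, d = −½ ln(1 − 2P − Q) − ¼ ln(1 − 2Q).
1 − 2P − Q = 0.482028, giving −½ ln(0.482028) = 0.364877.
1 − 2Q = 0.82508, giving −¼ ln(0.82508) = 0.048069.
d = 0.364877 + 0.048069 = 0.412946.

0.413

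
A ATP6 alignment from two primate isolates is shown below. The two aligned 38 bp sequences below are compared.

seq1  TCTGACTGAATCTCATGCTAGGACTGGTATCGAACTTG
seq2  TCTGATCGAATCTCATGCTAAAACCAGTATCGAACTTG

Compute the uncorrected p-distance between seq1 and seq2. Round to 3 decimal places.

The sequences differ at 6 of 38 positions (sites 6, 7, 21, 22, 25, 26).
p = 6/38 = 0.157894… ≈ 0.158 (to 3 d.p.).

0.158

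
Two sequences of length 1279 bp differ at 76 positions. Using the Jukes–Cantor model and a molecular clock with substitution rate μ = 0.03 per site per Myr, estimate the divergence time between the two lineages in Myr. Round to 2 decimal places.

1.03

p = 76/1279 ≈ 0.059421.
d = −(3/4) ln(1 − 4p/3) = −0.75 ln(1 − 0.079228) = −0.75 ln(0.920772)
  = −0.75 × (-0.082543) = 0.061907 substitutions/site.
Under a molecular clock d = 2μt, so t = d/(2μ) = 0.061907 / (2 × 0.03) = 1.03 Myr.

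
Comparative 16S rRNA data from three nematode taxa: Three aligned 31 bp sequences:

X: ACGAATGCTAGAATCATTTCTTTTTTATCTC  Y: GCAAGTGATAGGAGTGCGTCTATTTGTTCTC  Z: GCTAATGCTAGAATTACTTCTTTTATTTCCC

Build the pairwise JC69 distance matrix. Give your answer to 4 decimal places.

X–Y: 13/31 sites differ → p ≈ 0.419355, d = −0.75 ln(1 − 0.55914) = 0.614271 ≈ 0.6143.
X–Z: 7/31 sites differ → p ≈ 0.225806, d = −0.75 ln(1 − 0.301075) = 0.268659 ≈ 0.2687.
Y–Z: 11/31 sites differ → p ≈ 0.354839, d = −0.75 ln(1 − 0.473119) = 0.480585 ≈ 0.4806.

d(X,Y) = 0.6143, d(X,Z) = 0.2687, d(Y,Z) = 0.4806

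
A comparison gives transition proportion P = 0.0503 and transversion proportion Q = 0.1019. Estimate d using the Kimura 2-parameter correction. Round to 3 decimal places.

0.170

Under the Kimura two-parameter model, d = −½ ln(1 − 2P − Q) − ¼ ln(1 − 2Q).
1 − 2P − Q = 0.7975, giving −½ ln(0.7975) = 0.113137.
1 − 2Q = 0.7962, giving −¼ ln(0.7962) = 0.056976.
d = 0.113137 + 0.056976 = 0.170113.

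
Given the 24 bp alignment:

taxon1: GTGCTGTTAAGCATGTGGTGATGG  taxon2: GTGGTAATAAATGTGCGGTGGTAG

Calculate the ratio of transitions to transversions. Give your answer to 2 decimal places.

3.50

Transitions are A↔G and C↔T; transversions are all other mismatches.
Transitions: 7. Transversions: 2.
R = 7/2 = 3.50.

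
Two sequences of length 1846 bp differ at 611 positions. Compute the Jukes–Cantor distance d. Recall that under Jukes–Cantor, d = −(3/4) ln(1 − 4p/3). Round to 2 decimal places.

0.44

p = 611/1846 ≈ 0.330986.
d = −(3/4) ln(1 − 4p/3) = −0.75 ln(1 − 0.441315) = −0.75 ln(0.558685)
  = −0.75 × (-0.582169) = 0.436627 substitutions/site.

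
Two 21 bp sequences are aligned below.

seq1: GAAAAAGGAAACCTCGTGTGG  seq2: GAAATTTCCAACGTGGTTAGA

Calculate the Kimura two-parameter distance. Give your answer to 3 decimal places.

Of 21 sites, 1 differences are transitions and 9 are transversions, so P = 1/21 ≈ 0.047619 and Q = 9/21 ≈ 0.428571.
Under the Kimura two-parameter model, d = −½ ln(1 − 2P − Q) − ¼ ln(1 − 2Q).
1 − 2P − Q = 0.476191, giving −½ ln(0.476191) = 0.370968.
1 − 2Q = 0.142858, giving −¼ ln(0.142858) = 0.486476.
d = 0.370968 + 0.486476 = 0.857444.

0.857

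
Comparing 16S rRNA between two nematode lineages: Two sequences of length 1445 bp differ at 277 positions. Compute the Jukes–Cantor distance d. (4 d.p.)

p = 277/1445 ≈ 0.191696.
d = −(3/4) ln(1 − 4p/3) = −0.75 ln(1 − 0.255595) = −0.75 ln(0.744405)
  = −0.75 × (-0.295170) = 0.221378 substitutions/site.

0.2214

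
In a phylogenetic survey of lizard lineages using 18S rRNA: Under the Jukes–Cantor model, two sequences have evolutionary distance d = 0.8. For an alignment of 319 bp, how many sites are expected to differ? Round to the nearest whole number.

157

Invert JC69: p = (3/4)(1 − e^(−4d/3)) = 0.75 × (1 − e^(-1.066667)) = 0.75 × (1 − 0.344154) = 0.491885.
Expected differing sites = pL ≈ 0.491885 × 319 = 156.911315 ≈ 157.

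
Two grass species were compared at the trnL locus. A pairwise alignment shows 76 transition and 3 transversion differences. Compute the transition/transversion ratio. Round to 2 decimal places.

25.33

R = 76/3 = 25.333333… ≈ 25.33 (to 2 d.p.).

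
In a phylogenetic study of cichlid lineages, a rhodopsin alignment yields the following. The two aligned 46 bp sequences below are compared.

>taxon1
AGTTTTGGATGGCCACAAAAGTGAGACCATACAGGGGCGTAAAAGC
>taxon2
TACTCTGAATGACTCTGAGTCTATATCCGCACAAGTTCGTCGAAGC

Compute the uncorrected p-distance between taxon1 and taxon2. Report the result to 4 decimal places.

0.5217

The sequences differ at 24 of 46 positions.
p = 24/46 = 0.521739… ≈ 0.5217 (to 4 d.p.).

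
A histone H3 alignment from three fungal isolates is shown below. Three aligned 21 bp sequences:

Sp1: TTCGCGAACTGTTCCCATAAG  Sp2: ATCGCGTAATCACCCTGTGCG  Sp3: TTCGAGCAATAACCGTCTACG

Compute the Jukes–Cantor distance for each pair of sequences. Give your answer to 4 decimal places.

d(Sp1,Sp2) = 0.7557, d(Sp1,Sp3) = 0.7557, d(Sp2,Sp3) = 0.4408

Sp1–Sp2: 10/21 sites differ → p ≈ 0.47619, d = −0.75 ln(1 − 0.63492) = 0.755729 ≈ 0.7557.
Sp1–Sp3: 10/21 sites differ → p ≈ 0.47619, d = −0.75 ln(1 − 0.63492) = 0.755729 ≈ 0.7557.
Sp2–Sp3: 7/21 sites differ → p ≈ 0.333333, d = −0.75 ln(1 − 0.444444) = 0.440839 ≈ 0.4408.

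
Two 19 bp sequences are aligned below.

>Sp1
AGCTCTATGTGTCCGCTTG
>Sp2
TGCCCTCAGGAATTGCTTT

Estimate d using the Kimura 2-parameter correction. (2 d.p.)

0.92

Of 19 sites, 4 differences are transitions and 6 are transversions, so P = 4/19 ≈ 0.210526 and Q = 6/19 ≈ 0.315789.
Under the Kimura two-parameter model, d = −½ ln(1 − 2P − Q) − ¼ ln(1 − 2Q).
1 − 2P − Q = 0.263159, giving −½ ln(0.263159) = 0.667498.
1 − 2Q = 0.368422, giving −¼ ln(0.368422) = 0.249632.
d = 0.667498 + 0.249632 = 0.917130.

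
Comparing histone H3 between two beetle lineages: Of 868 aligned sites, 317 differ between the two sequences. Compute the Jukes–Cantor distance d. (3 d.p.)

p = 317/868 ≈ 0.365207.
d = −(3/4) ln(1 − 4p/3) = −0.75 ln(1 − 0.486943) = −0.75 ln(0.513057)
  = −0.75 × (-0.667368) = 0.500526 substitutions/site.

0.501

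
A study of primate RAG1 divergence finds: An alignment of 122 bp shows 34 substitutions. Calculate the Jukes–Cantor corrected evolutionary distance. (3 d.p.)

0.348

p = 34/122 ≈ 0.278689.
d = −(3/4) ln(1 − 4p/3) = −0.75 ln(1 − 0.371585) = −0.75 ln(0.628415)
  = −0.75 × (-0.464555) = 0.348416 substitutions/site.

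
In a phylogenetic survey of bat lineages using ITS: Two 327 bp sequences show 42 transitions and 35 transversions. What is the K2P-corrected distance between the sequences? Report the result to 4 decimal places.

P = 42/327 ≈ 0.12844 and Q = 35/327 ≈ 0.107034.
Under the Kimura two-parameter model, d = −½ ln(1 − 2P − Q) − ¼ ln(1 − 2Q).
1 − 2P − Q = 0.636086, giving −½ ln(0.636086) = 0.226211.
1 − 2Q = 0.785932, giving −¼ ln(0.785932) = 0.060221.
d = 0.226211 + 0.060221 = 0.286432.

0.2864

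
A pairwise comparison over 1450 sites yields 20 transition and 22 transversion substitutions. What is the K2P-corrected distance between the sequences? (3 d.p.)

0.030

P = 20/1450 ≈ 0.013793 and Q = 22/1450 ≈ 0.015172.
Under the Kimura two-parameter model, d = −½ ln(1 − 2P − Q) − ¼ ln(1 − 2Q).
1 − 2P − Q = 0.957242, giving −½ ln(0.957242) = 0.021850.
1 − 2Q = 0.969656, giving −¼ ln(0.969656) = 0.007703.
d = 0.021850 + 0.007703 = 0.029553.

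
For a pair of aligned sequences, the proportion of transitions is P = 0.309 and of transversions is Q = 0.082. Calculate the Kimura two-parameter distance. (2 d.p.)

0.65

Under the Kimura two-parameter model, d = −½ ln(1 − 2P − Q) − ¼ ln(1 − 2Q).
1 − 2P − Q = 0.3, giving −½ ln(0.3) = 0.601986.
1 − 2Q = 0.836, giving −¼ ln(0.836) = 0.044782.
d = 0.601986 + 0.044782 = 0.646768.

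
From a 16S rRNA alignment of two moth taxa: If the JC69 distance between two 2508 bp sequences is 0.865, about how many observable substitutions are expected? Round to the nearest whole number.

1287

Invert JC69: p = (3/4)(1 − e^(−4d/3)) = 0.75 × (1 − e^(-1.153333)) = 0.75 × (1 − 0.315583) = 0.513313.
Expected differing sites = pL ≈ 0.513313 × 2508 = 1287.389004 ≈ 1287.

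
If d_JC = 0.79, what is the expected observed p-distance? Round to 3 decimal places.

0.488

p = (3/4)(1 − e^(−4d/3)) = 0.75 × (1 − e^(-1.053333)) = 0.75 × (1 − 0.348773) = 0.488420.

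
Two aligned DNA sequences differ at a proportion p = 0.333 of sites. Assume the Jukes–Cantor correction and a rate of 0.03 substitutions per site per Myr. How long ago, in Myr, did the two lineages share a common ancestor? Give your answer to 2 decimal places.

7.34

d = −(3/4) ln(1 − 4p/3) = −0.75 ln(1 − 0.444) = −0.75 ln(0.556)
  = −0.75 × (-0.586987) = 0.440240 substitutions/site.
Under a molecular clock d = 2μt, so t = d/(2μ) = 0.440240 / (2 × 0.03) = 7.34 Myr.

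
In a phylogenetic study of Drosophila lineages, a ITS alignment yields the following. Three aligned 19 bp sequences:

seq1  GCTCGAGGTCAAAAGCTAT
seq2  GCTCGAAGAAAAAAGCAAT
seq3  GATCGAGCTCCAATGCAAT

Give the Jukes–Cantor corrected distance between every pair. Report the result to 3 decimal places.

seq1–seq2: 4/19 sites differ → p ≈ 0.210526, d = −0.75 ln(1 − 0.280701) = 0.247109 ≈ 0.247.
seq1–seq3: 5/19 sites differ → p ≈ 0.263158, d = −0.75 ln(1 − 0.350877) = 0.324100 ≈ 0.324.
seq2–seq3: 7/19 sites differ → p ≈ 0.368421, d = −0.75 ln(1 − 0.491228) = 0.506816 ≈ 0.507.

d(seq1,seq2) = 0.247, d(seq1,seq3) = 0.324, d(seq2,seq3) = 0.507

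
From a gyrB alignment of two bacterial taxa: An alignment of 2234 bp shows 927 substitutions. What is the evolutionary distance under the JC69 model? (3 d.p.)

p = 927/2234 ≈ 0.414951.
d = −(3/4) ln(1 − 4p/3) = −0.75 ln(1 − 0.553268) = −0.75 ln(0.446732)
  = −0.75 × (-0.805796) = 0.604347 substitutions/site.

0.604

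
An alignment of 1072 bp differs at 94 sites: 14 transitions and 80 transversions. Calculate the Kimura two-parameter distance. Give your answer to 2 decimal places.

P = 14/1072 ≈ 0.01306 and Q = 80/1072 ≈ 0.074627.
Under the Kimura two-parameter model, d = −½ ln(1 − 2P − Q) − ¼ ln(1 − 2Q).
1 − 2P − Q = 0.899253, giving −½ ln(0.899253) = 0.053095.
1 − 2Q = 0.850746, giving −¼ ln(0.850746) = 0.040410.
d = 0.053095 + 0.040410 = 0.093505.

0.09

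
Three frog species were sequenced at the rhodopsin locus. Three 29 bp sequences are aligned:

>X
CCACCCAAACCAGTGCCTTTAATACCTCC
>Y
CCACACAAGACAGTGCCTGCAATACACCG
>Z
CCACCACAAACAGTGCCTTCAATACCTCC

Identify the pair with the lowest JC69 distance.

X and Z

X–Y: 8/29 differ, p = 0.276, d = 0.344.
X–Z: 4/29 differ, p = 0.138, d = 0.152.
Y–Z: 8/29 differ, p = 0.276, d = 0.344.
The smallest distance is between X and Z.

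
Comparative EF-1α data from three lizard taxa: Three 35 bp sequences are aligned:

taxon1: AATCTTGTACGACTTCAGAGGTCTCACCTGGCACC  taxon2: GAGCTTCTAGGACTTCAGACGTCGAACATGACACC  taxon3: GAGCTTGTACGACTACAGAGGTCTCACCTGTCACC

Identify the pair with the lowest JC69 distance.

taxon1 and taxon3

taxon1–taxon2: 9/35 differ, p = 0.257, d = 0.315.
taxon1–taxon3: 4/35 differ, p = 0.114, d = 0.124.
taxon2–taxon3: 8/35 differ, p = 0.229, d = 0.273.
The smallest distance is between taxon1 and taxon3.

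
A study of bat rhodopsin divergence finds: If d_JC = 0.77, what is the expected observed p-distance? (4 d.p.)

p = (3/4)(1 − e^(−4d/3)) = 0.75 × (1 − e^(-1.026667)) = 0.75 × (1 − 0.358199) = 0.481351.

0.4814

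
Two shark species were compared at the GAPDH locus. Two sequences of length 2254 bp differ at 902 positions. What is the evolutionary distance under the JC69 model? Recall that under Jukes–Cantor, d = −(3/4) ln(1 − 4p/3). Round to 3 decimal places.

0.572

p = 902/2254 ≈ 0.400177.
d = −(3/4) ln(1 − 4p/3) = −0.75 ln(1 − 0.533569) = −0.75 ln(0.466431)
  = −0.75 × (-0.762645) = 0.571984 substitutions/site.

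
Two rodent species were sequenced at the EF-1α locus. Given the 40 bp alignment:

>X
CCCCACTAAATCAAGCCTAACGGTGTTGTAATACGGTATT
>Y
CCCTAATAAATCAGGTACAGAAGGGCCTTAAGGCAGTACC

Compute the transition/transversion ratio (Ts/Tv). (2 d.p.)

2.00

Transitions are A↔G and C↔T; transversions are all other mismatches.
Transitions: 12. Transversions: 6.
R = 12/6 = 2.00.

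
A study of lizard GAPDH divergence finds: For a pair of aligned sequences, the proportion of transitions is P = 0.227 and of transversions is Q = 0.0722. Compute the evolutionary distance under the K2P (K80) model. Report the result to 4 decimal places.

Under the Kimura two-parameter model, d = −½ ln(1 − 2P − Q) − ¼ ln(1 − 2Q).
1 − 2P − Q = 0.4738, giving −½ ln(0.4738) = 0.373485.
1 − 2Q = 0.8556, giving −¼ ln(0.8556) = 0.038988.
d = 0.373485 + 0.038988 = 0.412473.

0.4125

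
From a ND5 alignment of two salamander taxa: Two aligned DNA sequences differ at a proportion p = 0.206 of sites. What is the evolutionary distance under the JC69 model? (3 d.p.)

0.241

d = −(3/4) ln(1 − 4p/3) = −0.75 ln(1 − 0.274667) = −0.75 ln(0.725333)
  = −0.75 × (-0.321124) = 0.240843 substitutions/site.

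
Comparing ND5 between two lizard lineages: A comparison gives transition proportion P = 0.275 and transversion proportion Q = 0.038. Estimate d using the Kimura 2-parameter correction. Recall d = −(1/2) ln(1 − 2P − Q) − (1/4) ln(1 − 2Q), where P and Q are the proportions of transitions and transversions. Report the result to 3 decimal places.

0.463

Under the Kimura two-parameter model, d = −½ ln(1 − 2P − Q) − ¼ ln(1 − 2Q).
1 − 2P − Q = 0.412, giving −½ ln(0.412) = 0.443366.
1 − 2Q = 0.924, giving −¼ ln(0.924) = 0.019761.
d = 0.443366 + 0.019761 = 0.463127.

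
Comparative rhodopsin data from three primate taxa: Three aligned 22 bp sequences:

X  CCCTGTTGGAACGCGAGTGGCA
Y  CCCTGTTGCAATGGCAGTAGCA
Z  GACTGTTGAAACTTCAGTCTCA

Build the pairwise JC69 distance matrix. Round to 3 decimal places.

d(X,Y) = 0.271, d(X,Z) = 0.497, d(Y,Z) = 0.497

X–Y: 5/22 sites differ → p ≈ 0.227273, d = −0.75 ln(1 − 0.303031) = 0.270761 ≈ 0.271.
X–Z: 8/22 sites differ → p ≈ 0.363636, d = −0.75 ln(1 − 0.484848) = 0.497470 ≈ 0.497.
Y–Z: 8/22 sites differ → p ≈ 0.363636, d = −0.75 ln(1 − 0.484848) = 0.497470 ≈ 0.497.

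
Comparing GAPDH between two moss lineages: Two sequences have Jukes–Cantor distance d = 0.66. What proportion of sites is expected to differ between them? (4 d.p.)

0.4389

p = (3/4)(1 − e^(−4d/3)) = 0.75 × (1 − e^(-0.88)) = 0.75 × (1 − 0.414783) = 0.438913.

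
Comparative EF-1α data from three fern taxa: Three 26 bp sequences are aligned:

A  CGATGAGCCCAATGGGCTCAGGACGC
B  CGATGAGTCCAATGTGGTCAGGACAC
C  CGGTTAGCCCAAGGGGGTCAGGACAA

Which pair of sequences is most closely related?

A–B: 4/26 differ, p = 0.154, d = 0.172.
A–C: 6/26 differ, p = 0.231, d = 0.276.
B–C: 6/26 differ, p = 0.231, d = 0.276.
The smallest distance is between A and B.

A and B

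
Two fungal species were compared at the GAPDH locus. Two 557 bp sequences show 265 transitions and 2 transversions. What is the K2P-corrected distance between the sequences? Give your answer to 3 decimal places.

P = 265/557 ≈ 0.475763 and Q = 2/557 ≈ 0.003591.
Under the Kimura two-parameter model, d = −½ ln(1 − 2P − Q) − ¼ ln(1 − 2Q).
1 − 2P − Q = 0.044883, giving −½ ln(0.044883) = 1.551848.
1 − 2Q = 0.992818, giving −¼ ln(0.992818) = 0.001802.
d = 1.551848 + 0.001802 = 1.553650.

1.554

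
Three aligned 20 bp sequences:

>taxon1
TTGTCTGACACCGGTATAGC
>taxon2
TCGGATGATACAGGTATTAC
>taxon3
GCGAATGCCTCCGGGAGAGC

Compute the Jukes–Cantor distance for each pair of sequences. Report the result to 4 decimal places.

taxon1–taxon2: 7/20 sites differ → p = 0.35, d = −0.75 ln(1 − 0.466667) = 0.471457 ≈ 0.4715.
taxon1–taxon3: 8/20 sites differ → p = 0.4, d = −0.75 ln(1 − 0.533333) = 0.571605 ≈ 0.5716.
taxon2–taxon3: 10/20 sites differ → p = 0.5, d = −0.75 ln(1 − 0.666667) = 0.823960 ≈ 0.8240.

d(taxon1,taxon2) = 0.4715, d(taxon1,taxon3) = 0.5716, d(taxon2,taxon3) = 0.8240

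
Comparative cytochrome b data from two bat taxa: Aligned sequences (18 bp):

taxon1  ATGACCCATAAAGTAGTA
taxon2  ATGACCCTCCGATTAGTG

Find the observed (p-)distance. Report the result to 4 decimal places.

The sequences differ at 6 of 18 positions (sites 8, 9, 10, 11, 13, 18).
p = 6/18 = 0.333333… ≈ 0.3333 (to 4 d.p.).

0.3333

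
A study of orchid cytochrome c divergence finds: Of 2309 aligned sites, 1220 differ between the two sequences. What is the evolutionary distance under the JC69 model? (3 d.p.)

p = 1220/2309 ≈ 0.528367.
d = −(3/4) ln(1 − 4p/3) = −0.75 ln(1 − 0.704489) = −0.75 ln(0.295511)
  = −0.75 × (-1.219049) = 0.914287 substitutions/site.

0.914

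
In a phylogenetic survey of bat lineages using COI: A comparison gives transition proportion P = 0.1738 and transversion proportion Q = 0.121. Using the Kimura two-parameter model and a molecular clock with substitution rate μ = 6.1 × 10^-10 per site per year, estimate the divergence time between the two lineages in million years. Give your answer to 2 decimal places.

Under the Kimura two-parameter model, d = −½ ln(1 − 2P − Q) − ¼ ln(1 − 2Q).
1 − 2P − Q = 0.5314, giving −½ ln(0.5314) = 0.316120.
1 − 2Q = 0.758, giving −¼ ln(0.758) = 0.069268.
d = 0.316120 + 0.069268 = 0.385388.
Under a molecular clock d = 2μt, so t = d/(2μ) = 0.385388 / (2 × 6.1 × 10^-10) = 315.89 million years.

315.89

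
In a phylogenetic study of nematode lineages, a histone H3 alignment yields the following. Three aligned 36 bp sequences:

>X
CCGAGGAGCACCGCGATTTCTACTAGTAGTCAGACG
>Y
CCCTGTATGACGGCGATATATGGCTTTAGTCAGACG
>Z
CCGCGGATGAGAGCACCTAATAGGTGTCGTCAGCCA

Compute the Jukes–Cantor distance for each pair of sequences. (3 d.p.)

d(X,Y) = 0.493, d(X,Z) = 0.673, d(Y,Z) = 0.673

X–Y: 13/36 sites differ → p ≈ 0.361111, d = −0.75 ln(1 − 0.481481) = 0.492584 ≈ 0.493.
X–Z: 16/36 sites differ → p ≈ 0.444444, d = −0.75 ln(1 − 0.592592) = 0.673455 ≈ 0.673.
Y–Z: 16/36 sites differ → p ≈ 0.444444, d = −0.75 ln(1 − 0.592592) = 0.673455 ≈ 0.673.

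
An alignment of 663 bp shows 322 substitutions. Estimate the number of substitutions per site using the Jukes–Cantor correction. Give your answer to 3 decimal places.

p = 322/663 ≈ 0.485671.
d = −(3/4) ln(1 − 4p/3) = −0.75 ln(1 − 0.647561) = −0.75 ln(0.352439)
  = −0.75 × (-1.042878) = 0.782159 substitutions/site.

0.782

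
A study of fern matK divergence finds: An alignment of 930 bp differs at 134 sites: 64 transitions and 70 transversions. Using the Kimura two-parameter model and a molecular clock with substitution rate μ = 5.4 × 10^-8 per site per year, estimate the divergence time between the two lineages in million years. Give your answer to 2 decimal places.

1.49

P = 64/930 ≈ 0.068817 and Q = 70/930 ≈ 0.075269.
Under the Kimura two-parameter model, d = −½ ln(1 − 2P − Q) − ¼ ln(1 − 2Q).
1 − 2P − Q = 0.787097, giving −½ ln(0.787097) = 0.119702.
1 − 2Q = 0.849462, giving −¼ ln(0.849462) = 0.040788.
d = 0.119702 + 0.040788 = 0.160490.
Under a molecular clock d = 2μt, so t = d/(2μ) = 0.160490 / (2 × 5.4 × 10^-8) = 1.49 million years.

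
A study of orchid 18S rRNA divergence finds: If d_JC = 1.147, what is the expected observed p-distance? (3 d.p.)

0.587

p = (3/4)(1 − e^(−4d/3)) = 0.75 × (1 − e^(-1.529333)) = 0.75 × (1 − 0.216680) = 0.587490.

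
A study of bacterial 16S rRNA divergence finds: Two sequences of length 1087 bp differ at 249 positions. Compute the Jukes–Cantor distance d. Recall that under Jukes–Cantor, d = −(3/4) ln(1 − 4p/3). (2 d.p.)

0.27

p = 249/1087 ≈ 0.229071.
d = −(3/4) ln(1 − 4p/3) = −0.75 ln(1 − 0.305428) = −0.75 ln(0.694572)
  = −0.75 × (-0.364459) = 0.273344 substitutions/site.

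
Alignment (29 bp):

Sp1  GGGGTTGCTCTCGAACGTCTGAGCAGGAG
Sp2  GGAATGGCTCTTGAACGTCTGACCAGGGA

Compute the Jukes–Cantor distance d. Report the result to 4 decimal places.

0.2913

The sequences differ at 7 of 29 sites (3, 4, 6, 12, 23, 28, 29), so p = 7/29 ≈ 0.241379.
d = −(3/4) ln(1 − 4p/3) = −0.75 ln(1 − 0.321839) = −0.75 ln(0.678161)
  = −0.75 × (-0.388371) = 0.291278 substitutions/site.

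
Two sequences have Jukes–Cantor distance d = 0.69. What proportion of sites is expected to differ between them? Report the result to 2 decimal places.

p = (3/4)(1 − e^(−4d/3)) = 0.75 × (1 − e^(-0.92)) = 0.75 × (1 − 0.398519) = 0.451111.

0.45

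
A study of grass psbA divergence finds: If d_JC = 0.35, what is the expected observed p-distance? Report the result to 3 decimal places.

0.280

p = (3/4)(1 − e^(−4d/3)) = 0.75 × (1 − e^(-0.466667)) = 0.75 × (1 − 0.627089) = 0.279683.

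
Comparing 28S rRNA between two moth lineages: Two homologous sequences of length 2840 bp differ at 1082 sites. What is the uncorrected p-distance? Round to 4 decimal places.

p = 1082/2840 = 0.380985… ≈ 0.3810 (to 4 d.p.).

0.3810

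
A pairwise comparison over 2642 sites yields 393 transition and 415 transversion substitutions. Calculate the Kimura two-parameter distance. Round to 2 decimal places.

P = 393/2642 ≈ 0.148751 and Q = 415/2642 ≈ 0.157078.
Under the Kimura two-parameter model, d = −½ ln(1 − 2P − Q) − ¼ ln(1 − 2Q).
1 − 2P − Q = 0.54542, giving −½ ln(0.54542) = 0.303100.
1 − 2Q = 0.685844, giving −¼ ln(0.685844) = 0.094276.
d = 0.303100 + 0.094276 = 0.397376.

0.40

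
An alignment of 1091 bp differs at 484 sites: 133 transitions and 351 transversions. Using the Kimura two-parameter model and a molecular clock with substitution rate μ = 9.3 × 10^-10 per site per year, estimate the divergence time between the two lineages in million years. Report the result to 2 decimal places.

362.71

P = 133/1091 ≈ 0.121907 and Q = 351/1091 ≈ 0.321723.
Under the Kimura two-parameter model, d = −½ ln(1 − 2P − Q) − ¼ ln(1 − 2Q).
1 − 2P − Q = 0.434463, giving −½ ln(0.434463) = 0.416822.
1 − 2Q = 0.356554, giving −¼ ln(0.356554) = 0.257817.
d = 0.416822 + 0.257817 = 0.674639.
Under a molecular clock d = 2μt, so t = d/(2μ) = 0.674639 / (2 × 9.3 × 10^-10) = 362.71 million years.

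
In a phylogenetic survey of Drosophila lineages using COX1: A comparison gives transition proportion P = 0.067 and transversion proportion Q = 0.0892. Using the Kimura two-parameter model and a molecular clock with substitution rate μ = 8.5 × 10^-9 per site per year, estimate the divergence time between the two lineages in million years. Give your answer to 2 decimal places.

Under the Kimura two-parameter model, d = −½ ln(1 − 2P − Q) − ¼ ln(1 − 2Q).
1 − 2P − Q = 0.7768, giving −½ ln(0.7768) = 0.126286.
1 − 2Q = 0.8216, giving −¼ ln(0.8216) = 0.049125.
d = 0.126286 + 0.049125 = 0.175411.
Under a molecular clock d = 2μt, so t = d/(2μ) = 0.175411 / (2 × 8.5 × 10^-9) = 10.32 million years.

10.32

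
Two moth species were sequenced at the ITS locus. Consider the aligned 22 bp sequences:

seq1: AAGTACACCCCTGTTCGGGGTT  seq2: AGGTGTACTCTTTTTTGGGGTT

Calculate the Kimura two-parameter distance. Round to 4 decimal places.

Of 22 sites, 6 differences are transitions and 1 are transversions, so P = 6/22 ≈ 0.272727 and Q = 1/22 ≈ 0.045455.
Under the Kimura two-parameter model, d = −½ ln(1 − 2P − Q) − ¼ ln(1 − 2Q).
1 − 2P − Q = 0.409091, giving −½ ln(0.409091) = 0.446909.
1 − 2Q = 0.90909, giving −¼ ln(0.90909) = 0.023828.
d = 0.446909 + 0.023828 = 0.470737.

0.4707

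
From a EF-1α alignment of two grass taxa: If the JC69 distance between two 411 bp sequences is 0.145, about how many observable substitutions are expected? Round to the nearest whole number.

Invert JC69: p = (3/4)(1 − e^(−4d/3)) = 0.75 × (1 − e^(-0.193333)) = 0.75 × (1 − 0.824207) = 0.131845.
Expected differing sites = pL ≈ 0.131845 × 411 = 54.188295 ≈ 54.

54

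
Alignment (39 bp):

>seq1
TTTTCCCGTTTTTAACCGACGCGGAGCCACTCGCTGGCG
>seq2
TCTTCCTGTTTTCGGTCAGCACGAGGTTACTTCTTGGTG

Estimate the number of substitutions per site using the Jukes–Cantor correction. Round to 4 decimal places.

0.6528

The sequences differ at 17 of 39 sites, so p = 17/39 ≈ 0.435897.
d = −(3/4) ln(1 − 4p/3) = −0.75 ln(1 − 0.581196) = −0.75 ln(0.418804)
  = −0.75 × (-0.870352) = 0.652764 substitutions/site.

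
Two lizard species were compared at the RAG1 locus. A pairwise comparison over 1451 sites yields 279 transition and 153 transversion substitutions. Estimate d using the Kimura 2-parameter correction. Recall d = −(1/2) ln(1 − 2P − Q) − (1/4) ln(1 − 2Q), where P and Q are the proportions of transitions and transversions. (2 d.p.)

P = 279/1451 ≈ 0.192281 and Q = 153/1451 ≈ 0.105445.
Under the Kimura two-parameter model, d = −½ ln(1 − 2P − Q) − ¼ ln(1 − 2Q).
1 − 2P − Q = 0.509993, giving −½ ln(0.509993) = 0.336679.
1 − 2Q = 0.78911, giving −¼ ln(0.78911) = 0.059212.
d = 0.336679 + 0.059212 = 0.395891.

0.40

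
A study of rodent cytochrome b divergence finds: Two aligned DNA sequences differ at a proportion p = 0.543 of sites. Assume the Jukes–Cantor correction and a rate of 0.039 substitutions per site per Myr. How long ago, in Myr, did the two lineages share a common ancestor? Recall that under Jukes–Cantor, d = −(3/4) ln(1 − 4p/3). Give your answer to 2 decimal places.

d = −(3/4) ln(1 − 4p/3) = −0.75 ln(1 − 0.724) = −0.75 ln(0.276)
  = −0.75 × (-1.287354) = 0.965516 substitutions/site.
Under a molecular clock d = 2μt, so t = d/(2μ) = 0.965516 / (2 × 0.039) = 12.38 Myr.

12.38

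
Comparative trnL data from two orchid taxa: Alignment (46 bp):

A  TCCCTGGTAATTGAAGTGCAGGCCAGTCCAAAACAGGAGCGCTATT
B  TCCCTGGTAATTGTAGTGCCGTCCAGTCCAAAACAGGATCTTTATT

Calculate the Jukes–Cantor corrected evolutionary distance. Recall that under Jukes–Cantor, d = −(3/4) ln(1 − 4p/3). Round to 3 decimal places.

0.143

The sequences differ at 6 of 46 sites (14, 20, 22, 39, 41, 42), so p = 6/46 ≈ 0.130435.
d = −(3/4) ln(1 − 4p/3) = −0.75 ln(1 − 0.173913) = −0.75 ln(0.826087)
  = −0.75 × (-0.191055) = 0.143291 substitutions/site.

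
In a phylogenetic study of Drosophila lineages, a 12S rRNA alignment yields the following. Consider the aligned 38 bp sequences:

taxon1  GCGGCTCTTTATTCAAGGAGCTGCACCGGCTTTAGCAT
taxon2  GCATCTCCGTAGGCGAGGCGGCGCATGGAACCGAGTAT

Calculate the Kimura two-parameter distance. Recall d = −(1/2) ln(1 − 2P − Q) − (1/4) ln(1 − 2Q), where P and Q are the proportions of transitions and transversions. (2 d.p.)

0.78

Of 38 sites, 9 differences are transitions and 9 are transversions, so P = 9/38 ≈ 0.236842 and Q = 9/38 ≈ 0.236842.
Under the Kimura two-parameter model, d = −½ ln(1 − 2P − Q) − ¼ ln(1 − 2Q).
1 − 2P − Q = 0.289474, giving −½ ln(0.289474) = 0.619845.
1 − 2Q = 0.526316, giving −¼ ln(0.526316) = 0.160463.
d = 0.619845 + 0.160463 = 0.780308.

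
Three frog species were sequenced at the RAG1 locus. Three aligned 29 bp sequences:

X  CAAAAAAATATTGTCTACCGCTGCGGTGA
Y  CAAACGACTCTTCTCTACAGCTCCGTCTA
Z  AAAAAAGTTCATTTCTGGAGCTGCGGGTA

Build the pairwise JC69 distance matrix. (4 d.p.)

X–Y: 10/29 sites differ → p ≈ 0.344828, d = −0.75 ln(1 − 0.459771) = 0.461822 ≈ 0.4618.
X–Z: 11/29 sites differ → p ≈ 0.37931, d = −0.75 ln(1 − 0.505747) = 0.528531 ≈ 0.5285.
Y–Z: 12/29 sites differ → p ≈ 0.413793, d = −0.75 ln(1 − 0.551724) = 0.601760 ≈ 0.6018.

d(X,Y) = 0.4618, d(X,Z) = 0.5285, d(Y,Z) = 0.6018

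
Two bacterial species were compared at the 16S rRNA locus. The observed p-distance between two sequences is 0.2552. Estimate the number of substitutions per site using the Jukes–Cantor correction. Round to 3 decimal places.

0.312

d = −(3/4) ln(1 − 4p/3) = −0.75 ln(1 − 0.340267) = −0.75 ln(0.659733)
  = −0.75 × (-0.415920) = 0.311940 substitutions/site.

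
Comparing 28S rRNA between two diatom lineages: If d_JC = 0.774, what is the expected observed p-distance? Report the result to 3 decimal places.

0.483

p = (3/4)(1 − e^(−4d/3)) = 0.75 × (1 − e^(-1.032)) = 0.75 × (1 − 0.356294) = 0.482780.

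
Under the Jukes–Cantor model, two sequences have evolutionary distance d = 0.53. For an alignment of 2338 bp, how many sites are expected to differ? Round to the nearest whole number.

Invert JC69: p = (3/4)(1 − e^(−4d/3)) = 0.75 × (1 − e^(-0.706667)) = 0.75 × (1 − 0.493286) = 0.380036.
Expected differing sites = pL ≈ 0.380036 × 2338 = 888.524168 ≈ 889.

889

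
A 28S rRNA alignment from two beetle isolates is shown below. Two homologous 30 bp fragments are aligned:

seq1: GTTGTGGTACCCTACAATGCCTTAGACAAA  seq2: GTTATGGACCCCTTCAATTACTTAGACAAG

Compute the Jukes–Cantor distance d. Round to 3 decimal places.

The sequences differ at 7 of 30 sites (4, 8, 9, 14, 19, 20, 30), so p = 7/30 ≈ 0.233333.
d = −(3/4) ln(1 − 4p/3) = −0.75 ln(1 − 0.311111) = −0.75 ln(0.688889)
  = −0.75 × (-0.372675) = 0.279506 substitutions/site.

0.280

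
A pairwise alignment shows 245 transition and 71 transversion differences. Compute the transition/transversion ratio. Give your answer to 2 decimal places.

3.45

R = 245/71 = 3.450704… ≈ 3.45 (to 2 d.p.).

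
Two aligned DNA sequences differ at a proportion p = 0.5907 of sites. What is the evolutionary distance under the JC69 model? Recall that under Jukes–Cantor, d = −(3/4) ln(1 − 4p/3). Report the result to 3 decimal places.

d = −(3/4) ln(1 − 4p/3) = −0.75 ln(1 − 0.7876) = −0.75 ln(0.2124)
  = −0.75 × (-1.549284) = 1.161963 substitutions/site.

1.162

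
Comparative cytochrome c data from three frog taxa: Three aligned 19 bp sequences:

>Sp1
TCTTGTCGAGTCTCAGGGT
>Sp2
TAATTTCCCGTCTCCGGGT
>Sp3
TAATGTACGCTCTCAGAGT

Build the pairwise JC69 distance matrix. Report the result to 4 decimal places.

Sp1–Sp2: 6/19 sites differ → p ≈ 0.315789, d = −0.75 ln(1 − 0.421052) = 0.409907 ≈ 0.4099.
Sp1–Sp3: 7/19 sites differ → p ≈ 0.368421, d = −0.75 ln(1 − 0.491228) = 0.506816 ≈ 0.5068.
Sp2–Sp3: 6/19 sites differ → p ≈ 0.315789, d = −0.75 ln(1 − 0.421052) = 0.409907 ≈ 0.4099.

d(Sp1,Sp2) = 0.4099, d(Sp1,Sp3) = 0.5068, d(Sp2,Sp3) = 0.4099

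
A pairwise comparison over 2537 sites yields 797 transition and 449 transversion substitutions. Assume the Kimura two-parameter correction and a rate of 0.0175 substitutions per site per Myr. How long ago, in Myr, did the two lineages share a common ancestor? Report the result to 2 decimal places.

26.50

P = 797/2537 ≈ 0.314151 and Q = 449/2537 ≈ 0.176981.
Under the Kimura two-parameter model, d = −½ ln(1 − 2P − Q) − ¼ ln(1 − 2Q).
1 − 2P − Q = 0.194717, giving −½ ln(0.194717) = 0.818104.
1 − 2Q = 0.646038, giving −¼ ln(0.646038) = 0.109224.
d = 0.818104 + 0.109224 = 0.927328.
Under a molecular clock d = 2μt, so t = d/(2μ) = 0.927328 / (2 × 0.0175) = 26.50 Myr.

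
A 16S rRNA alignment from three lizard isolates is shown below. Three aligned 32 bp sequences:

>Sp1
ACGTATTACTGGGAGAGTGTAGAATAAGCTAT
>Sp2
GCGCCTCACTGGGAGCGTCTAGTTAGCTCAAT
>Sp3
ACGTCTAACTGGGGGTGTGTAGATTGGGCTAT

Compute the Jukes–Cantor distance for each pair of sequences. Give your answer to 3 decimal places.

Sp1–Sp2: 13/32 sites differ → p = 0.40625, d = −0.75 ln(1 − 0.541667) = 0.585119 ≈ 0.585.
Sp1–Sp3: 7/32 sites differ → p = 0.21875, d = −0.75 ln(1 − 0.291667) = 0.258631 ≈ 0.259.
Sp2–Sp3: 11/32 sites differ → p = 0.34375, d = −0.75 ln(1 − 0.458333) = 0.459828 ≈ 0.460.

d(Sp1,Sp2) = 0.585, d(Sp1,Sp3) = 0.259, d(Sp2,Sp3) = 0.460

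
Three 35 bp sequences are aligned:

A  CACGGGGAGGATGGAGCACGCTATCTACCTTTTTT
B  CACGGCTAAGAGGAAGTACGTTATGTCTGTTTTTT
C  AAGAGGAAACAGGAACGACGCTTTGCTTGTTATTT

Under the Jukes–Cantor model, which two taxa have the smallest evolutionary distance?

A–B: 11/35 differ, p = 0.314, d = 0.407.
A–C: 17/35 differ, p = 0.486, d = 0.782.
B–C: 13/35 differ, p = 0.371, d = 0.513.
The smallest distance is between A and B.

A and B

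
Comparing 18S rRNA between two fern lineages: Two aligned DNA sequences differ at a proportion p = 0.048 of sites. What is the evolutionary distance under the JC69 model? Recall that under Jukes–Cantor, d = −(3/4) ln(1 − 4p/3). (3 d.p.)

d = −(3/4) ln(1 − 4p/3) = −0.75 ln(1 − 0.064) = −0.75 ln(0.936)
  = −0.75 × (-0.066140) = 0.049605 substitutions/site.

0.050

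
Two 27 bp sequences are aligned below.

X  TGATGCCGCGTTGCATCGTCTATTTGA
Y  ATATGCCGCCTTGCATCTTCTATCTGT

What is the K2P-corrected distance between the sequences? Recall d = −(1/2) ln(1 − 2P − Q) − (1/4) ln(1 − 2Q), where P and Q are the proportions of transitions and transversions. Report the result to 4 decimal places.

Of 27 sites, 1 differences are transitions and 5 are transversions, so P = 1/27 ≈ 0.037037 and Q = 5/27 ≈ 0.185185.
Under the Kimura two-parameter model, d = −½ ln(1 − 2P − Q) − ¼ ln(1 − 2Q).
1 − 2P − Q = 0.740741, giving −½ ln(0.740741) = 0.150052.
1 − 2Q = 0.62963, giving −¼ ln(0.62963) = 0.115656.
d = 0.150052 + 0.115656 = 0.265708.

0.2657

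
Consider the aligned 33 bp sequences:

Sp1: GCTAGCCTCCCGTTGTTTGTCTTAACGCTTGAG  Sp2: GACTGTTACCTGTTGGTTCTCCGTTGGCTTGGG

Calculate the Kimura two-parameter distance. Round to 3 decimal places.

Of 33 sites, 6 differences are transitions and 9 are transversions, so P = 6/33 ≈ 0.181818 and Q = 9/33 ≈ 0.272727.
Under the Kimura two-parameter model, d = −½ ln(1 − 2P − Q) − ¼ ln(1 − 2Q).
1 − 2P − Q = 0.363637, giving −½ ln(0.363637) = 0.505800.
1 − 2Q = 0.454546, giving −¼ ln(0.454546) = 0.197114.
d = 0.505800 + 0.197114 = 0.702914.

0.703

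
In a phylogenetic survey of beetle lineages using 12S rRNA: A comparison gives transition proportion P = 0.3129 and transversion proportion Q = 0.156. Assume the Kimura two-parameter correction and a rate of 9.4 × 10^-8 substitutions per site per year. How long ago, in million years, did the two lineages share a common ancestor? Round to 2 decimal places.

4.55

Under the Kimura two-parameter model, d = −½ ln(1 − 2P − Q) − ¼ ln(1 − 2Q).
1 − 2P − Q = 0.2182, giving −½ ln(0.2182) = 0.761172.
1 − 2Q = 0.688, giving −¼ ln(0.688) = 0.093492.
d = 0.761172 + 0.093492 = 0.854664.
Under a molecular clock d = 2μt, so t = d/(2μ) = 0.854664 / (2 × 9.4 × 10^-8) = 4.55 million years.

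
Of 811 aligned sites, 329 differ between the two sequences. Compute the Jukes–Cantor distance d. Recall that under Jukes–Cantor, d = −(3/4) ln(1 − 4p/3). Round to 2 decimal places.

p = 329/811 ≈ 0.405672.
d = −(3/4) ln(1 − 4p/3) = −0.75 ln(1 − 0.540896) = −0.75 ln(0.459104)
  = −0.75 × (-0.778479) = 0.583859 substitutions/site.

0.58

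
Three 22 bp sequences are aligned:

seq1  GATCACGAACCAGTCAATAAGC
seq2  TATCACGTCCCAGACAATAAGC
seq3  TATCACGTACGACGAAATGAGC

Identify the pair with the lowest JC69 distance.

seq1 and seq2

seq1–seq2: 4/22 differ, p = 0.182, d = 0.208.
seq1–seq3: 7/22 differ, p = 0.318, d = 0.414.
seq2–seq3: 6/22 differ, p = 0.273, d = 0.339.
The smallest distance is between seq1 and seq2.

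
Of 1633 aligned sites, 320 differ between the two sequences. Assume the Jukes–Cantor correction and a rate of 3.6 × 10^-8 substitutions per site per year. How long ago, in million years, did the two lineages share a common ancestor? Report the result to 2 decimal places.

p = 320/1633 ≈ 0.195958.
d = −(3/4) ln(1 − 4p/3) = −0.75 ln(1 − 0.261277) = −0.75 ln(0.738723)
  = −0.75 × (-0.302832) = 0.227124 substitutions/site.
Under a molecular clock d = 2μt, so t = d/(2μ) = 0.227124 / (2 × 3.6 × 10^-8) = 3.15 million years.

3.15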